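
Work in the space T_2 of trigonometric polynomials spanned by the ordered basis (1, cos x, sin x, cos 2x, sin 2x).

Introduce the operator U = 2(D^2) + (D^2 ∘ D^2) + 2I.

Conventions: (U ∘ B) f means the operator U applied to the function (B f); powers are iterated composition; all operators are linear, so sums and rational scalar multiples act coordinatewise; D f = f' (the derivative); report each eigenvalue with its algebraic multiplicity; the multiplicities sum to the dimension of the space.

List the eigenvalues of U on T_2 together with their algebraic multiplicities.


image of 1: 2
image of cos x: cos x
image of sin x: sin x
image of cos 2x: 10cos 2x
image of sin 2x: 10sin 2x
the matrix is diagonal; its diagonal is (2, 1, 1, 10, 10)
for a triangular matrix the eigenvalues are the diagonal entries, with algebraic multiplicity their repetition count

λ = 1 (multiplicity 2), λ = 2 (multiplicity 1), λ = 10 (multiplicity 2)


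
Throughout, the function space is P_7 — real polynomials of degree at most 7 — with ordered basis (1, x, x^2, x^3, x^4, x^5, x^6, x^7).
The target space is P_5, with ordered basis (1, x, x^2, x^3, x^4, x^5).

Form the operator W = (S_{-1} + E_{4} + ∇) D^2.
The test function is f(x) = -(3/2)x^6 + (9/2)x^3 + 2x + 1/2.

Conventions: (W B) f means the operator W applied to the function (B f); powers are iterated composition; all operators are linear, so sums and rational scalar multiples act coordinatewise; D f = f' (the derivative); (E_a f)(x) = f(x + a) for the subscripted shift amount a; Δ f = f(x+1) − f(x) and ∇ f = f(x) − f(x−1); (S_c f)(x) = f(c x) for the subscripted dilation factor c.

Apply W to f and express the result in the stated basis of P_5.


D f = -9x^5 + (27/2)x^2 + 2
D D f = -45x^4 + 27x
S_{-1} D^2 f = -45x^4 - 27x
E_{4} D^2 f = -45x^4 - 720x^3 - 4320x^2 - 11493x - 11412
∇ D^2 f = -180x^3 + 270x^2 - 180x + 72
(S_{-1} + E_{4} + ∇) D^2 f = -90x^4 - 900x^3 - 4050x^2 - 11700x - 11340

g(x) = -90x^4 - 900x^3 - 4050x^2 - 11700x - 11340


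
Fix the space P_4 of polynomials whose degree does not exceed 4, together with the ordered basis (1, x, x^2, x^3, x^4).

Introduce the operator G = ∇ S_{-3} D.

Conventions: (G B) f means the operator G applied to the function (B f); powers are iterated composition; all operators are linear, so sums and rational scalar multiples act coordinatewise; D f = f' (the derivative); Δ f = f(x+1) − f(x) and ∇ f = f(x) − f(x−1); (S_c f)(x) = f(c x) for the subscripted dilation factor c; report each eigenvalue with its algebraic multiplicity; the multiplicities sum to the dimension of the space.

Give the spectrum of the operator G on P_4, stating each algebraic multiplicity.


λ = 0 (multiplicity 5)

image of 1: 0
image of x: 0
image of x^2: -6
image of x^3: 54x - 27
image of x^4: -324x^2 + 324x - 108
the matrix is upper triangular; its diagonal is (0, 0, 0, 0, 0)
for a triangular matrix the eigenvalues are the diagonal entries, with algebraic multiplicity their repetition count


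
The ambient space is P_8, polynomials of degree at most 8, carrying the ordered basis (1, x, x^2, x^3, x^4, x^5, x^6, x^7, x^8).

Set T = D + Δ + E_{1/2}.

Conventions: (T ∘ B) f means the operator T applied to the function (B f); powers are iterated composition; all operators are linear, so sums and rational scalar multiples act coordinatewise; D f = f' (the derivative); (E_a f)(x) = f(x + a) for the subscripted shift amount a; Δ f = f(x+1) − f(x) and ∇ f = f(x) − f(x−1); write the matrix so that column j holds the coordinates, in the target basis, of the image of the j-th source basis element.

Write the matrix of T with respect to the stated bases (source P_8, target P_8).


image of 1: 1
image of x: x + 5/2
image of x^2: x^2 + 5x + 5/4
image of x^3: x^3 + (15/2)x^2 + (15/4)x + 9/8
image of x^4: x^4 + 10x^3 + (15/2)x^2 + (9/2)x + 17/16
image of x^5: x^5 + (25/2)x^4 + (25/2)x^3 + (45/4)x^2 + (85/16)x + 33/32
image of x^6: x^6 + 15x^5 + (75/4)x^4 + (45/2)x^3 + (255/16)x^2 + (99/16)x + 65/64
image of x^7: x^7 + (35/2)x^6 + (105/4)x^5 + (315/8)x^4 + (595/16)x^3 + (693/32)x^2 + (455/64)x + 129/128
image of x^8: x^8 + 20x^7 + 35x^6 + 63x^5 + (595/8)x^4 + (231/4)x^3 + (455/16)x^2 + (129/16)x + 257/256
each image's coordinates form column j of the matrix

the matrix is [[1, 5/2, 5/4, 9/8, 17/16, 33/32, 65/64, 129/128, 257/256]; [0, 1, 5, 15/4, 9/2, 85/16, 99/16, 455/64, 129/16]; [0, 0, 1, 15/2, 15/2, 45/4, 255/16, 693/32, 455/16]; [0, 0, 0, 1, 10, 25/2, 45/2, 595/16, 231/4]; [0, 0, 0, 0, 1, 25/2, 75/4, 315/8, 595/8]; [0, 0, 0, 0, 0, 1, 15, 105/4, 63]; [0, 0, 0, 0, 0, 0, 1, 35/2, 35]; [0, 0, 0, 0, 0, 0, 0, 1, 20]; [0, 0, 0, 0, 0, 0, 0, 0, 1]] (rows listed top to bottom)


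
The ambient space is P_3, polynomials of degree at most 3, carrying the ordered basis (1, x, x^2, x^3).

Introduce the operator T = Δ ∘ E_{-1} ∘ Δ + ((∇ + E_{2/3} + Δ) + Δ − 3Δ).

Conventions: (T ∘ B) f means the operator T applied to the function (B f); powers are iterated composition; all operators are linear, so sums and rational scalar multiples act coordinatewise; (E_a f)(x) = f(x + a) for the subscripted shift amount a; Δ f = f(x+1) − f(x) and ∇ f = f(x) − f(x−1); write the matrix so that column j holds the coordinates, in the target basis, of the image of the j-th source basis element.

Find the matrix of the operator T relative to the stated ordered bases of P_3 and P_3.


image of 1: 1
image of x: x + 2/3
image of x^2: x^2 + (4/3)x + 4/9
image of x^3: x^3 + 2x^2 + (4/3)x + 8/27
each image's coordinates form column j of the matrix

the matrix is [[1, 2/3, 4/9, 8/27]; [0, 1, 4/3, 4/3]; [0, 0, 1, 2]; [0, 0, 0, 1]] (rows listed top to bottom)


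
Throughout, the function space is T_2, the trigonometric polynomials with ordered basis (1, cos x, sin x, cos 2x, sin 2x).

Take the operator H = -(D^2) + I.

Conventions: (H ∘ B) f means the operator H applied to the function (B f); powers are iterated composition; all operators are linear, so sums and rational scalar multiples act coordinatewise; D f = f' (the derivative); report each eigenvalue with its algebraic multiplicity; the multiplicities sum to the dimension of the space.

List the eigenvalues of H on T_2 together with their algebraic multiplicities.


image of 1: 1
image of cos x: 2cos x
image of sin x: 2sin x
image of cos 2x: 5cos 2x
image of sin 2x: 5sin 2x
the matrix is diagonal; its diagonal is (1, 2, 2, 5, 5)
for a triangular matrix the eigenvalues are the diagonal entries, with algebraic multiplicity their repetition count

λ = 1 (multiplicity 1), λ = 2 (multiplicity 2), λ = 5 (multiplicity 2)


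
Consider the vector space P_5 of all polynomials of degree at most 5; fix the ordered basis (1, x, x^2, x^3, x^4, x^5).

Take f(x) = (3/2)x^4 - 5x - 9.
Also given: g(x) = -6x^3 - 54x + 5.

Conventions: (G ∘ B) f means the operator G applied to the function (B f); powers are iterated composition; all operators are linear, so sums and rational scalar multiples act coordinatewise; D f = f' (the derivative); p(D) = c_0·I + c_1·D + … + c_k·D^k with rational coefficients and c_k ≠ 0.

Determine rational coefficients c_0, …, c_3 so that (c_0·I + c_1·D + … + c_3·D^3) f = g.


D^0 f = (3/2)x^4 - 5x - 9
D^1 f = 6x^3 - 5
D^2 f = 18x^2
D^3 f = 36x
matching coefficients of g against c_0 f + c_1 Df + … from the top degree down determines the c_i
solution: c_0 = 0, c_1 = -1, c_2 = 0, c_3 = -3/2

p(D) = -D − (3/2)·D^3, i.e. c_0 = 0, c_1 = -1, c_2 = 0, c_3 = -3/2


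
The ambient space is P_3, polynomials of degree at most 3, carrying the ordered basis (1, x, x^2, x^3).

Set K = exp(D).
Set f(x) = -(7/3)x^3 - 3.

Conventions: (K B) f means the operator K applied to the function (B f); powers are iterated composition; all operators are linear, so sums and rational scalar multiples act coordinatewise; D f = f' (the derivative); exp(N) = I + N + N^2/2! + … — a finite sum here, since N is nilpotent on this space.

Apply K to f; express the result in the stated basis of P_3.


the image equals g(x) = -(7/3)x^3 - 7x^2 - 7x - 16/3

order-1 term: -7x^2
order-2 term: -7x
order-3 term: -7/3
the series for exp(D) f terminates at order 3
exp(D) f = -(7/3)x^3 - 7x^2 - 7x - 16/3


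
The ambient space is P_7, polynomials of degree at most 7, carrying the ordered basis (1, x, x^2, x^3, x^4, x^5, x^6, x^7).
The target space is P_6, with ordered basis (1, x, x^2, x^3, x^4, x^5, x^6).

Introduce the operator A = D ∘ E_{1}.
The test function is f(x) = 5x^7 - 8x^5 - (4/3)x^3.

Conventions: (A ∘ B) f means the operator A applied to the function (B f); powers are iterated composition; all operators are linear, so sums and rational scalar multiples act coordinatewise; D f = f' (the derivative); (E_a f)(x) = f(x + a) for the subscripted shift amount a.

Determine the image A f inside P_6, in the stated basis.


the result is g(x) = 35x^6 + 210x^5 + 485x^4 + 540x^3 + 281x^2 + 42x - 9

E_{1} f = 5x^7 + 35x^6 + 97x^5 + 135x^4 + (281/3)x^3 + 21x^2 - 9x - 13/3
D E_{1} f = 35x^6 + 210x^5 + 485x^4 + 540x^3 + 281x^2 + 42x - 9


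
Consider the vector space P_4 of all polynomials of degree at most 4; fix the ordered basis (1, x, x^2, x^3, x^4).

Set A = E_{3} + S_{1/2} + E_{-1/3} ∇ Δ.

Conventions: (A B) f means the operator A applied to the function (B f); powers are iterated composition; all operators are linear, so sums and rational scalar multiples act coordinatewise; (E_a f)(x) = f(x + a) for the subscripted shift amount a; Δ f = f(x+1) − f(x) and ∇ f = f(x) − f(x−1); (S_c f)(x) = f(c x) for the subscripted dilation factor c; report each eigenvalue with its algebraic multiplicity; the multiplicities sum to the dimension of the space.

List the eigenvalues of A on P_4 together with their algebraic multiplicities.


image of 1: 2
image of x: (3/2)x + 3
image of x^2: (5/4)x^2 + 6x + 11
image of x^3: (9/8)x^3 + 9x^2 + 33x + 25
image of x^4: (17/16)x^4 + 12x^3 + 66x^2 + 100x + 253/3
the matrix is upper triangular; its diagonal is (2, 3/2, 5/4, 9/8, 17/16)
for a triangular matrix the eigenvalues are the diagonal entries, with algebraic multiplicity their repetition count

λ = 17/16 (multiplicity 1), λ = 9/8 (multiplicity 1), λ = 5/4 (multiplicity 1), λ = 3/2 (multiplicity 1), λ = 2 (multiplicity 1)


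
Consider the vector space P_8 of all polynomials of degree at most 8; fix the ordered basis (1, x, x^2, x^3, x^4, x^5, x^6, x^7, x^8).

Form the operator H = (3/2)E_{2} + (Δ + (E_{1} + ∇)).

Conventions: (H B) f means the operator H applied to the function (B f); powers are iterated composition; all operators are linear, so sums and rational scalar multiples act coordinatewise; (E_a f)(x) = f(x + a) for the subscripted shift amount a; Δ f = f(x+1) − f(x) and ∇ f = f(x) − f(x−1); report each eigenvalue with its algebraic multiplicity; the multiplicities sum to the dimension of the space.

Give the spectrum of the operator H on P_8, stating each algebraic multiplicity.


λ = 5/2 (multiplicity 9)

image of 1: 5/2
image of x: (5/2)x + 6
image of x^2: (5/2)x^2 + 12x + 7
image of x^3: (5/2)x^3 + 18x^2 + 21x + 15
image of x^4: (5/2)x^4 + 24x^3 + 42x^2 + 60x + 25
image of x^5: (5/2)x^5 + 30x^4 + 70x^3 + 150x^2 + 125x + 51
image of x^6: (5/2)x^6 + 36x^5 + 105x^4 + 300x^3 + 375x^2 + 306x + 97
image of x^7: (5/2)x^7 + 42x^6 + 147x^5 + 525x^4 + 875x^3 + 1071x^2 + 679x + 195
image of x^8: (5/2)x^8 + 48x^7 + 196x^6 + 840x^5 + 1750x^4 + 2856x^3 + 2716x^2 + 1560x + 385
the matrix is upper triangular; its diagonal is (5/2, 5/2, 5/2, 5/2, 5/2, 5/2, 5/2, 5/2, 5/2)
for a triangular matrix the eigenvalues are the diagonal entries, with algebraic multiplicity their repetition count


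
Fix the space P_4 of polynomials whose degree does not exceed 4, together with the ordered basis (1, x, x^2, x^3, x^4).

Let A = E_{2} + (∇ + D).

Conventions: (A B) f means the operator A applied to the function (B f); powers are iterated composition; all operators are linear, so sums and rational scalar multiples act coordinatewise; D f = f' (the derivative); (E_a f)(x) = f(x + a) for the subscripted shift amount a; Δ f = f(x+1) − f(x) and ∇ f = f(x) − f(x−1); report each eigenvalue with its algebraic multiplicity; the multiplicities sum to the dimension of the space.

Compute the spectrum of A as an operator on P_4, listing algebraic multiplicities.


λ = 1 (multiplicity 5)

image of 1: 1
image of x: x + 4
image of x^2: x^2 + 8x + 3
image of x^3: x^3 + 12x^2 + 9x + 9
image of x^4: x^4 + 16x^3 + 18x^2 + 36x + 15
the matrix is upper triangular; its diagonal is (1, 1, 1, 1, 1)
for a triangular matrix the eigenvalues are the diagonal entries, with algebraic multiplicity their repetition count


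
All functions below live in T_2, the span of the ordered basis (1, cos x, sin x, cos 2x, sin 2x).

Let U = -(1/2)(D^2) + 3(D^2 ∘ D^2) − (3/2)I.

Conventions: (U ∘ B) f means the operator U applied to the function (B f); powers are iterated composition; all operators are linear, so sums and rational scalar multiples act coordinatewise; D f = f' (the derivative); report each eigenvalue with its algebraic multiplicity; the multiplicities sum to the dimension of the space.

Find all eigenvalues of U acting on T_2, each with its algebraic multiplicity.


λ = -3/2 (multiplicity 1), λ = 2 (multiplicity 2), λ = 97/2 (multiplicity 2)

image of 1: -3/2
image of cos x: 2cos x
image of sin x: 2sin x
image of cos 2x: (97/2)cos 2x
image of sin 2x: (97/2)sin 2x
the matrix is diagonal; its diagonal is (-3/2, 2, 2, 97/2, 97/2)
for a triangular matrix the eigenvalues are the diagonal entries, with algebraic multiplicity their repetition count


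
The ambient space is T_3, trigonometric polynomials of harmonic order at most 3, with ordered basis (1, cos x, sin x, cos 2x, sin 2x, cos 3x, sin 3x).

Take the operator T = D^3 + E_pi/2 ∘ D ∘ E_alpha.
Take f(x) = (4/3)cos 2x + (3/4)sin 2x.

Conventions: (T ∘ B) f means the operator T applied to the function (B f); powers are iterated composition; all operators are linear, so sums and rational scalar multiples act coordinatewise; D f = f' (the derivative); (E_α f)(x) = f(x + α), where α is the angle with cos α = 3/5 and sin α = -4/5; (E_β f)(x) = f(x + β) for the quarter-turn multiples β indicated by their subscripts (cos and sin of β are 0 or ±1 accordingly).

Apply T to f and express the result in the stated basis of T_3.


D f = (3/2)cos 2x - (8/3)sin 2x
D D f = -(16/3)cos 2x - 3sin 2x
D D D f = -6cos 2x + (32/3)sin 2x
E_alpha f = -(82/75)cos 2x + (107/100)sin 2x
D E_alpha f = (107/50)cos 2x + (164/75)sin 2x
E_pi/2 D E_alpha f = -(107/50)cos 2x - (164/75)sin 2x
(D^3 + E_pi/2 ∘ D ∘ E_alpha) f = -(407/50)cos 2x + (212/25)sin 2x

the image equals g(x) = -(407/50)cos 2x + (212/25)sin 2x


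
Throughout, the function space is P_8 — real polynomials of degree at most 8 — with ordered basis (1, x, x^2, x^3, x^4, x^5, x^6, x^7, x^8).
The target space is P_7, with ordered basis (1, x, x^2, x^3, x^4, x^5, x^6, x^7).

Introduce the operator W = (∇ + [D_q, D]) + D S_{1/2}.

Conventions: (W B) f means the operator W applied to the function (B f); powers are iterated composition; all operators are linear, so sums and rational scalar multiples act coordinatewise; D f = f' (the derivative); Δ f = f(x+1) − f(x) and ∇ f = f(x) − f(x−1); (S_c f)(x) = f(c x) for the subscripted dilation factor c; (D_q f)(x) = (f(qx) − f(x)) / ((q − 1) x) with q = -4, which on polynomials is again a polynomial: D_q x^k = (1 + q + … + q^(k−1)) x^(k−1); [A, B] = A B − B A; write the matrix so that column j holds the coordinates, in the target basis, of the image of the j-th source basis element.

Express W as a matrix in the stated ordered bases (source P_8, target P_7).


the matrix is [[0, 3/2, 4, 1, -1, 1, -1, 1, -1]; [0, 0, 5/2, -38, 4, -5, 6, -7, 8]; [0, 0, 0, 27/8, 199, 10, -15, 21, -28]; [0, 0, 0, 0, 17/4, -1085, 20, -35, 56]; [0, 0, 0, 0, 0, 165/32, 5310, 35, -70]; [0, 0, 0, 0, 0, 0, 195/32, -25416, 56]; [0, 0, 0, 0, 0, 0, 0, 903/128, 117937]; [0, 0, 0, 0, 0, 0, 0, 0, 257/32]] (rows listed top to bottom)

image of 1: 0
image of x: 3/2
image of x^2: (5/2)x + 4
image of x^3: (27/8)x^2 - 38x + 1
image of x^4: (17/4)x^3 + 199x^2 + 4x - 1
image of x^5: (165/32)x^4 - 1085x^3 + 10x^2 - 5x + 1
image of x^6: (195/32)x^5 + 5310x^4 + 20x^3 - 15x^2 + 6x - 1
image of x^7: (903/128)x^6 - 25416x^5 + 35x^4 - 35x^3 + 21x^2 - 7x + 1
image of x^8: (257/32)x^7 + 117937x^6 + 56x^5 - 70x^4 + 56x^3 - 28x^2 + 8x - 1
each image's coordinates form column j of the matrix


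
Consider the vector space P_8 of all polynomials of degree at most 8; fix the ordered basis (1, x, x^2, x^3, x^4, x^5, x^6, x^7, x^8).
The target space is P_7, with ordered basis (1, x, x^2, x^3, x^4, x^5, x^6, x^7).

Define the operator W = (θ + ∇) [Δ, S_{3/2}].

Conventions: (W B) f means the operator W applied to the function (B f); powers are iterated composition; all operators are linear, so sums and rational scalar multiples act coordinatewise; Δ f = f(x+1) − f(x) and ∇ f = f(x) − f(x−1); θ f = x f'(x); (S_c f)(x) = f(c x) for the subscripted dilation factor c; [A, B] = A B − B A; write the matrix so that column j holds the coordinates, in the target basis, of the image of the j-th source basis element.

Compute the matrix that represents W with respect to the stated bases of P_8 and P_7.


the matrix is [[0, 0, 3/2, 9/4, 33/8, 105/16, 333/32, 1029/64, 3153/128]; [0, 0, 3/2, 99/8, 111/4, 1965/32, 3789/32, 27951/128, 12351/32]; [0, 0, 0, 27/4, 54, 315/2, 6615/16, 14931/16, 31437/16]; [0, 0, 0, 0, 81/4, 2835/16, 10125/16, 246645/128, 159327/32]; [0, 0, 0, 0, 0, 405/8, 15795/32, 133245/64, 462105/64]; [0, 0, 0, 0, 0, 0, 3645/32, 158193/128, 192213/32]; [0, 0, 0, 0, 0, 0, 0, 15309/64, 45927/16]; [0, 0, 0, 0, 0, 0, 0, 0, 15309/32]] (rows listed top to bottom)

image of 1: 0
image of x: 0
image of x^2: (3/2)x + 3/2
image of x^3: (27/4)x^2 + (99/8)x + 9/4
image of x^4: (81/4)x^3 + 54x^2 + (111/4)x + 33/8
image of x^5: (405/8)x^4 + (2835/16)x^3 + (315/2)x^2 + (1965/32)x + 105/16
image of x^6: (3645/32)x^5 + (15795/32)x^4 + (10125/16)x^3 + (6615/16)x^2 + (3789/32)x + 333/32
image of x^7: (15309/64)x^6 + (158193/128)x^5 + (133245/64)x^4 + (246645/128)x^3 + (14931/16)x^2 + (27951/128)x + 1029/64
image of x^8: (15309/32)x^7 + (45927/16)x^6 + (192213/32)x^5 + (462105/64)x^4 + (159327/32)x^3 + (31437/16)x^2 + (12351/32)x + 3153/128
each image's coordinates form column j of the matrix


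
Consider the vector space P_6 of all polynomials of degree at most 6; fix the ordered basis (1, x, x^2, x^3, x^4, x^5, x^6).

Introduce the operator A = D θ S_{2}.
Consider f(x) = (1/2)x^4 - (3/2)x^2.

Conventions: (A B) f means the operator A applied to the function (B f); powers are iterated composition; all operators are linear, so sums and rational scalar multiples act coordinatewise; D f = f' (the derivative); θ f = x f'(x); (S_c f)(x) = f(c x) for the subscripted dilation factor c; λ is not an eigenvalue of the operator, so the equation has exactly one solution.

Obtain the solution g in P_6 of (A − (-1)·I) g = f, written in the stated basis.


write g with unknown coordinates in the stated basis and equate coefficients in (A − (-1)·I) g = f
solving from the highest basis element down gives g = (1/2)x^4 - 128x^3 + (18429/2)x^2 - 147432x + 294864
check: A g = 128x^3 - 9216x^2 + 147432x - 294864
so A g − (-1)·g = (1/2)x^4 - (3/2)x^2 = f ✓

g(x) = (1/2)x^4 - 128x^3 + (18429/2)x^2 - 147432x + 294864


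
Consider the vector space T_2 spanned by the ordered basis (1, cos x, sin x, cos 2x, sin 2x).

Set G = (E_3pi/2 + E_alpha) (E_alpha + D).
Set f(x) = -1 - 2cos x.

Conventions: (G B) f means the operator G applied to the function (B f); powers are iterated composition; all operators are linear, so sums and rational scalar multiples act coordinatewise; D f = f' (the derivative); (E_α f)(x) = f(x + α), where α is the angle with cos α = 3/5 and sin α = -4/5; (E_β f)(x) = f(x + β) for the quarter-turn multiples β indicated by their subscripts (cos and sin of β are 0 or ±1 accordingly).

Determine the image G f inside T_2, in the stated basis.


the image equals g(x) = -2 - (36/25)cos x - (48/25)sin x

E_alpha f = -1 - (6/5)cos x - (8/5)sin x
D f = 2sin x
(E_alpha + D) f = -1 - (6/5)cos x + (2/5)sin x
E_3pi/2 (E_alpha + D) f = -1 - (2/5)cos x - (6/5)sin x
E_alpha (E_alpha + D) f = -1 - (26/25)cos x - (18/25)sin x
(E_3pi/2 + E_alpha) (E_alpha + D) f = -2 - (36/25)cos x - (48/25)sin x


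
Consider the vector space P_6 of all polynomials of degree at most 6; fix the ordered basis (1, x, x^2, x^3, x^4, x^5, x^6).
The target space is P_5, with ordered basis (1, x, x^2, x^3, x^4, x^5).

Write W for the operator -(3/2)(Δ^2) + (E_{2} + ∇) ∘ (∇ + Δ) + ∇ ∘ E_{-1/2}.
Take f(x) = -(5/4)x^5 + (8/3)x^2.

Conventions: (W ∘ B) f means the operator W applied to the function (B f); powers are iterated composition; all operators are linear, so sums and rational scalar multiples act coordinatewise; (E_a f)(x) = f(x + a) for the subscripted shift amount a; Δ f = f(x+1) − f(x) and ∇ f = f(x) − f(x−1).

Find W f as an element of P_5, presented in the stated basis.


Δ f = -(25/4)x^4 - (25/2)x^3 - (25/2)x^2 - (11/12)x + 17/12
Δ Δ f = -25x^3 - 75x^2 - (175/2)x - 193/6
(-(3/2)(Δ^2)) f = (75/2)x^3 + (225/2)x^2 + (525/4)x + 193/4
∇ f = -(25/4)x^4 + (25/2)x^3 - (25/2)x^2 + (139/12)x - 47/12
Δ f = -(25/4)x^4 - (25/2)x^3 - (25/2)x^2 - (11/12)x + 17/12
(∇ + Δ) f = -(25/2)x^4 - 25x^2 + (32/3)x - 5/2
E_{2} (∇ + Δ) f = -(25/2)x^4 - 100x^3 - 325x^2 - (1468/3)x - 1687/6
∇ (∇ + Δ) f = -50x^3 + 75x^2 - 100x + 289/6
(E_{2} + ∇) (∇ + Δ) f = -(25/2)x^4 - 150x^3 - 250x^2 - (1768/3)x - 233
E_{-1/2} f = -(5/4)x^5 + (25/8)x^4 - (25/8)x^3 + (203/48)x^2 - (587/192)x + 271/384
∇ E_{-1/2} f = -(25/4)x^4 + 25x^3 - (325/8)x^2 + (439/12)x - 2839/192
(-(3/2)(Δ^2) + (E_{2} + ∇) ∘ (∇ + Δ) + ∇ ∘ E_{-1/2}) f = -(75/4)x^4 - (175/2)x^3 - (1425/8)x^2 - (843/2)x - 38311/192

g(x) = -(75/4)x^4 - (175/2)x^3 - (1425/8)x^2 - (843/2)x - 38311/192


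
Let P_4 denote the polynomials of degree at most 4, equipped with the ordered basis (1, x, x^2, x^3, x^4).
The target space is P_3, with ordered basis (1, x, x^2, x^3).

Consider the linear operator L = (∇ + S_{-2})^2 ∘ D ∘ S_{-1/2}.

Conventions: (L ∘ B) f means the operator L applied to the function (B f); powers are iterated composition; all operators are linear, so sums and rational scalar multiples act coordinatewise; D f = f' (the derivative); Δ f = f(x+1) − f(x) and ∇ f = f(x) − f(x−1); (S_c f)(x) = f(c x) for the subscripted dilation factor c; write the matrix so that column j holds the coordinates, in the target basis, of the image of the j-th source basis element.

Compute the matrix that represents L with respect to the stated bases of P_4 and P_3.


the matrix is [[0, -1/2, -1/2, 9/8, -13/4]; [0, 0, 2, -3/2, 9]; [0, 0, 0, -6, -3]; [0, 0, 0, 0, 16]] (rows listed top to bottom)

image of 1: 0
image of x: -1/2
image of x^2: 2x - 1/2
image of x^3: -6x^2 - (3/2)x + 9/8
image of x^4: 16x^3 - 3x^2 + 9x - 13/4
each image's coordinates form column j of the matrix


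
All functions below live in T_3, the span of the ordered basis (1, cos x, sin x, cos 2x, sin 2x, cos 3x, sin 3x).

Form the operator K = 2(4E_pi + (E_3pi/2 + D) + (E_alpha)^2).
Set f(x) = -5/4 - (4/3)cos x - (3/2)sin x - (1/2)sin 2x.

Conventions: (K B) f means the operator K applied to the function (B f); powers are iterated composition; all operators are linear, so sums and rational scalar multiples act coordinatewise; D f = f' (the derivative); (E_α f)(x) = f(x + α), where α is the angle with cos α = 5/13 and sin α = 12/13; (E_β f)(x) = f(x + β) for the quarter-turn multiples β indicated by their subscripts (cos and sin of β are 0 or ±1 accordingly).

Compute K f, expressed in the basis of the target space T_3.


g(x) = -15 + (1760/169)cos x + (2705/169)sin x - (28562/28561)cos 2x - (85444/28561)sin 2x

E_pi f = -5/4 + (4/3)cos x + (3/2)sin x - (1/2)sin 2x
(4E_pi) f = -5 + (16/3)cos x + 6sin x - 2sin 2x
E_3pi/2 f = -5/4 + (3/2)cos x - (4/3)sin x + (1/2)sin 2x
D f = -(3/2)cos x + (4/3)sin x - cos 2x
(E_3pi/2 + D) f = -5/4 - cos 2x + (1/2)sin 2x
E_alpha f = -5/4 - (74/39)cos x + (17/26)sin x - (60/169)cos 2x + (119/338)sin 2x
E_alpha E_alpha f = -5/4 - (64/507)cos x + (677/338)sin x + (14280/28561)cos 2x + (239/57122)sin 2x
(4E_pi + (E_3pi/2 + D) + (E_alpha)^2) f = -15/2 + (880/169)cos x + (2705/338)sin x - (14281/28561)cos 2x - (42722/28561)sin 2x
(2(4E_pi + (E_3pi/2 + D) + (E_alpha)^2)) f = -15 + (1760/169)cos x + (2705/169)sin x - (28562/28561)cos 2x - (85444/28561)sin 2x


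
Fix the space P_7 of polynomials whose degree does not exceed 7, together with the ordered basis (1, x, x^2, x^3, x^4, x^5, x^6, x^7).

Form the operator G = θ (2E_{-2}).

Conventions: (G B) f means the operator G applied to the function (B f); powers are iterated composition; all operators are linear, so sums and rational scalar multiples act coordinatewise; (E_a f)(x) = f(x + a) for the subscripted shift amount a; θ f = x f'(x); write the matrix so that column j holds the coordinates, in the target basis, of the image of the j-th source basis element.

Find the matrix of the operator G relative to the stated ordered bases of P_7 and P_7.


image of 1: 0
image of x: 2x
image of x^2: 4x^2 - 8x
image of x^3: 6x^3 - 24x^2 + 24x
image of x^4: 8x^4 - 48x^3 + 96x^2 - 64x
image of x^5: 10x^5 - 80x^4 + 240x^3 - 320x^2 + 160x
image of x^6: 12x^6 - 120x^5 + 480x^4 - 960x^3 + 960x^2 - 384x
image of x^7: 14x^7 - 168x^6 + 840x^5 - 2240x^4 + 3360x^3 - 2688x^2 + 896x
each image's coordinates form column j of the matrix

the matrix is [[0, 0, 0, 0, 0, 0, 0, 0]; [0, 2, -8, 24, -64, 160, -384, 896]; [0, 0, 4, -24, 96, -320, 960, -2688]; [0, 0, 0, 6, -48, 240, -960, 3360]; [0, 0, 0, 0, 8, -80, 480, -2240]; [0, 0, 0, 0, 0, 10, -120, 840]; [0, 0, 0, 0, 0, 0, 12, -168]; [0, 0, 0, 0, 0, 0, 0, 14]] (rows listed top to bottom)


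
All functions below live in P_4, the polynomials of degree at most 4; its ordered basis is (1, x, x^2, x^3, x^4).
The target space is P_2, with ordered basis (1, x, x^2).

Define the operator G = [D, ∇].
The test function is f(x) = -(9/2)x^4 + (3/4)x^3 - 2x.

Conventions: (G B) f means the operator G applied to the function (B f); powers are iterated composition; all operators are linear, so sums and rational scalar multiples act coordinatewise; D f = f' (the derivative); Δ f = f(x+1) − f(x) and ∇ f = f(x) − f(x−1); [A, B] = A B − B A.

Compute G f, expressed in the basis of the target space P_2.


∇ f = -18x^3 + (117/4)x^2 - (81/4)x + 13/4
D ∇ f = -54x^2 + (117/2)x - 81/4
D f = -18x^3 + (9/4)x^2 - 2
∇ D f = -54x^2 + (117/2)x - 81/4
[D, ∇] f = 0

the result is g(x) = 0


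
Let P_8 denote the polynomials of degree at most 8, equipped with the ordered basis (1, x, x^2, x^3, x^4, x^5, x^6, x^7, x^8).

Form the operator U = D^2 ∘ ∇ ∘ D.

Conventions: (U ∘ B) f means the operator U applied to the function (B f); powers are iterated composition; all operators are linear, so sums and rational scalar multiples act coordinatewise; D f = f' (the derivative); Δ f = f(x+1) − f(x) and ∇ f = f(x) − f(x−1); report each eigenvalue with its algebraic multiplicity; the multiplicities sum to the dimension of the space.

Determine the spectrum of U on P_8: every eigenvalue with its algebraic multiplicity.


λ = 0 (multiplicity 9)

image of 1: 0
image of x: 0
image of x^2: 0
image of x^3: 0
image of x^4: 24
image of x^5: 120x - 60
image of x^6: 360x^2 - 360x + 120
image of x^7: 840x^3 - 1260x^2 + 840x - 210
image of x^8: 1680x^4 - 3360x^3 + 3360x^2 - 1680x + 336
the matrix is upper triangular; its diagonal is (0, 0, 0, 0, 0, 0, 0, 0, 0)
for a triangular matrix the eigenvalues are the diagonal entries, with algebraic multiplicity their repetition count


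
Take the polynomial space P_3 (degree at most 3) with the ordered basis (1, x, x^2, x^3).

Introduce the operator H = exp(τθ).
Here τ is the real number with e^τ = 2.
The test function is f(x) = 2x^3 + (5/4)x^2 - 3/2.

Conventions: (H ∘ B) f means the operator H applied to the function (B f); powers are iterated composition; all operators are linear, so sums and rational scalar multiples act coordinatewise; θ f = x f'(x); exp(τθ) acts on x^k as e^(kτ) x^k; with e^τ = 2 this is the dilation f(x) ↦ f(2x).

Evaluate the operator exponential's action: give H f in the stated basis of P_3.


exp(τθ) x^k = e^(kτ) x^k; with e^τ = 2 this sends x^k to 2^k x^k
x^2 ↦ 4 x^2
x^3 ↦ 8 x^3
applying this coordinatewise to f: exp(τθ) f = 16x^3 + 5x^2 - 3/2

g(x) = 16x^3 + 5x^2 - 3/2


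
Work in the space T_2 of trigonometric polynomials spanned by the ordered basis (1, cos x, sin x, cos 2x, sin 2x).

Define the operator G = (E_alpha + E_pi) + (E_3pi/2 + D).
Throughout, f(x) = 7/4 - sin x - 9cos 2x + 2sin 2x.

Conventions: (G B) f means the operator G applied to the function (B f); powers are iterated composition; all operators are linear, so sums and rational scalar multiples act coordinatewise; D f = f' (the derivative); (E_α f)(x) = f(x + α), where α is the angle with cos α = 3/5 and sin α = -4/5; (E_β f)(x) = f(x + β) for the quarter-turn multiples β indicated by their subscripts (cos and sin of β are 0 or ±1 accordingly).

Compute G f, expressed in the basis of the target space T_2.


the result is g(x) = 21/4 + (4/5)cos x + (2/5)sin x + (23/5)cos 2x + (44/5)sin 2x

E_alpha f = 7/4 + (4/5)cos x - (3/5)sin x + (3/5)cos 2x - (46/5)sin 2x
E_pi f = 7/4 + sin x - 9cos 2x + 2sin 2x
(E_alpha + E_pi) f = 7/2 + (4/5)cos x + (2/5)sin x - (42/5)cos 2x - (36/5)sin 2x
E_3pi/2 f = 7/4 + cos x + 9cos 2x - 2sin 2x
D f = -cos x + 4cos 2x + 18sin 2x
(E_3pi/2 + D) f = 7/4 + 13cos 2x + 16sin 2x
((E_alpha + E_pi) + (E_3pi/2 + D)) f = 21/4 + (4/5)cos x + (2/5)sin x + (23/5)cos 2x + (44/5)sin 2x


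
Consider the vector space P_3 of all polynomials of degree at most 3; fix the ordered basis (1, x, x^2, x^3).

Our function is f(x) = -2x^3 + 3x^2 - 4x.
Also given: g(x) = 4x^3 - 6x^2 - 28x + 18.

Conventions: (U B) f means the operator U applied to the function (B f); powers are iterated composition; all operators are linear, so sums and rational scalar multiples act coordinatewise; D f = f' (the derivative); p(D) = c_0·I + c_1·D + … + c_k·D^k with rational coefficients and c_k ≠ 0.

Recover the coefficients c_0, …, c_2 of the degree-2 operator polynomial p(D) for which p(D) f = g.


c_0 = -2, c_1 = 0, c_2 = 3

D^0 f = -2x^3 + 3x^2 - 4x
D^1 f = -6x^2 + 6x - 4
D^2 f = -12x + 6
matching coefficients of g against c_0 f + c_1 Df + … from the top degree down determines the c_i
solution: c_0 = -2, c_1 = 0, c_2 = 3


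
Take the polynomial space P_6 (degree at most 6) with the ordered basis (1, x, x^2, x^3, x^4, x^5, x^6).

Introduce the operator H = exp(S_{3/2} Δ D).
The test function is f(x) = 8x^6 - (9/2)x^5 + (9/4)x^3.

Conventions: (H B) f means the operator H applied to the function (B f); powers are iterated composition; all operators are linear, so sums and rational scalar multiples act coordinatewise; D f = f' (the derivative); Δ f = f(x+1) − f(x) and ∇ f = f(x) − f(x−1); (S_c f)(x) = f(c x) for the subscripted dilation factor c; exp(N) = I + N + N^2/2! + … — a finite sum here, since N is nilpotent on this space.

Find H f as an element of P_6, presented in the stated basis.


the result is g(x) = 8x^6 - (9/2)x^5 + 1215x^4 + (2637/2)x^3 + (68715/4)x^2 + (136827/8)x + 129183/8

order-1 term: 1215x^4 + (5265/4)x^3 + (3105/4)x^2 + (981/4)x + 129/4
order-2 term: (32805/2)x^2 + (134865/8)x + 41445/8
order-3 term: 10935
the series for exp(S_{3/2} Δ D) f terminates at order 3
exp(S_{3/2} Δ D) f = 8x^6 - (9/2)x^5 + 1215x^4 + (2637/2)x^3 + (68715/4)x^2 + (136827/8)x + 129183/8


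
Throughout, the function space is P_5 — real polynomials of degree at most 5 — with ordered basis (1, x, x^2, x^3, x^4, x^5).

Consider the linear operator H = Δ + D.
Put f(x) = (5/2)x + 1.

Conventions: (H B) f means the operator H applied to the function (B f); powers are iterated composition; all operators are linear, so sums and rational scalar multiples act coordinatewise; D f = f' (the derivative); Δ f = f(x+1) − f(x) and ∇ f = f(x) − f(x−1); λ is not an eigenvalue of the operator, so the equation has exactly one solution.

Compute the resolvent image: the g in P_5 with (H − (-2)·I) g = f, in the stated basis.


the image equals g(x) = (5/4)x - 3/4

write g with unknown coordinates in the stated basis and equate coefficients in (H − (-2)·I) g = f
solving from the highest basis element down gives g = (5/4)x - 3/4
check: H g = 5/2
so H g − (-2)·g = (5/2)x + 1 = f ✓


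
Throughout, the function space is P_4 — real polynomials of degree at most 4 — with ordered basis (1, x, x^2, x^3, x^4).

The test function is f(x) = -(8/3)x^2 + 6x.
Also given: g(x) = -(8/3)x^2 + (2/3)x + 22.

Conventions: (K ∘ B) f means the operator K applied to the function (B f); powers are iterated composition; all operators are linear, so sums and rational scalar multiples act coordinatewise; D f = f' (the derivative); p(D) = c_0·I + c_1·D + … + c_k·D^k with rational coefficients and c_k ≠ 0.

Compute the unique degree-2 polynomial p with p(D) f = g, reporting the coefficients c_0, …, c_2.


D^0 f = -(8/3)x^2 + 6x
D^1 f = -(16/3)x + 6
D^2 f = -16/3
matching coefficients of g against c_0 f + c_1 Df + … from the top degree down determines the c_i
solution: c_0 = 1, c_1 = 1, c_2 = -3

p(D) = I + D − 3·D^2, i.e. c_0 = 1, c_1 = 1, c_2 = -3


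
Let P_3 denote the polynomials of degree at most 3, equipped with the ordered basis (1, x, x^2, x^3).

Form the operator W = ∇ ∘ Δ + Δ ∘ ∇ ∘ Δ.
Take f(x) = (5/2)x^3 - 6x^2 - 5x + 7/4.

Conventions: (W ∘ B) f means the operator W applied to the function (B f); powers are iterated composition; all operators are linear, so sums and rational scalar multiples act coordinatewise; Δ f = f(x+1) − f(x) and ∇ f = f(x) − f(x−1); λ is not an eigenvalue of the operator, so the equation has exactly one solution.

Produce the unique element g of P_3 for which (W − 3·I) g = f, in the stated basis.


the result is g(x) = -(5/6)x^3 + 2x^2 - 11/12

write g with unknown coordinates in the stated basis and equate coefficients in (W − 3·I) g = f
solving from the highest basis element down gives g = -(5/6)x^3 + 2x^2 - 11/12
check: W g = -5x - 1
so W g − 3·g = (5/2)x^3 - 6x^2 - 5x + 7/4 = f ✓


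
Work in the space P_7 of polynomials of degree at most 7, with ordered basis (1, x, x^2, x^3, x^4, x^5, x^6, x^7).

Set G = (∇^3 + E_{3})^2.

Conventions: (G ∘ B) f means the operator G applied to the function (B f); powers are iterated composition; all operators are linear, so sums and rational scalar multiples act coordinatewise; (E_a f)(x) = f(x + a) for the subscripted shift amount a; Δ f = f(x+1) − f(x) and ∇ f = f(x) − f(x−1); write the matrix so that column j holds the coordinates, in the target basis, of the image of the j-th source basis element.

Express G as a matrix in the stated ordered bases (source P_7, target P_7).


the matrix is [[1, 6, 36, 228, 1368, 8076, 48456, 268428]; [0, 1, 12, 108, 912, 6840, 48456, 339192]; [0, 0, 1, 18, 216, 2280, 20520, 169596]; [0, 0, 0, 1, 24, 360, 4560, 47880]; [0, 0, 0, 0, 1, 30, 540, 7980]; [0, 0, 0, 0, 0, 1, 36, 756]; [0, 0, 0, 0, 0, 0, 1, 42]; [0, 0, 0, 0, 0, 0, 0, 1]] (rows listed top to bottom)

image of 1: 1
image of x: x + 6
image of x^2: x^2 + 12x + 36
image of x^3: x^3 + 18x^2 + 108x + 228
image of x^4: x^4 + 24x^3 + 216x^2 + 912x + 1368
image of x^5: x^5 + 30x^4 + 360x^3 + 2280x^2 + 6840x + 8076
image of x^6: x^6 + 36x^5 + 540x^4 + 4560x^3 + 20520x^2 + 48456x + 48456
image of x^7: x^7 + 42x^6 + 756x^5 + 7980x^4 + 47880x^3 + 169596x^2 + 339192x + 268428
each image's coordinates form column j of the matrix


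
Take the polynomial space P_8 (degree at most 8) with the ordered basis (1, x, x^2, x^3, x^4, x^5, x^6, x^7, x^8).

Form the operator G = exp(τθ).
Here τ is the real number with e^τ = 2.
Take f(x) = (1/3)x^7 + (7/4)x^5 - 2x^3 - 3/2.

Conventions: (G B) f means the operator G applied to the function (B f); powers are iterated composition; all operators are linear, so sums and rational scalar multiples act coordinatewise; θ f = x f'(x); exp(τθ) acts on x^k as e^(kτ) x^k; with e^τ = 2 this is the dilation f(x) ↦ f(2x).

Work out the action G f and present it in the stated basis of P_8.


the image equals g(x) = (128/3)x^7 + 56x^5 - 16x^3 - 3/2

exp(τθ) x^k = e^(kτ) x^k; with e^τ = 2 this sends x^k to 2^k x^k
x^3 ↦ 8 x^3
x^5 ↦ 32 x^5
x^7 ↦ 128 x^7
applying this coordinatewise to f: exp(τθ) f = (128/3)x^7 + 56x^5 - 16x^3 - 3/2


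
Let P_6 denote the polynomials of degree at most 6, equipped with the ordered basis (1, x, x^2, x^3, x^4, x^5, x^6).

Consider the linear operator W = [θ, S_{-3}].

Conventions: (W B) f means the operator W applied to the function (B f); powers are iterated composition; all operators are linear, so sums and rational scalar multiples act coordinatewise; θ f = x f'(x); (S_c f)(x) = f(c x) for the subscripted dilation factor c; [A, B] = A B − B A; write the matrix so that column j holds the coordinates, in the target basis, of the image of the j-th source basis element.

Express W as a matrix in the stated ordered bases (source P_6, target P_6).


image of 1: 0
image of x: 0
image of x^2: 0
image of x^3: 0
image of x^4: 0
image of x^5: 0
image of x^6: 0
each image's coordinates form column j of the matrix

the matrix is [[0, 0, 0, 0, 0, 0, 0]; [0, 0, 0, 0, 0, 0, 0]; [0, 0, 0, 0, 0, 0, 0]; [0, 0, 0, 0, 0, 0, 0]; [0, 0, 0, 0, 0, 0, 0]; [0, 0, 0, 0, 0, 0, 0]; [0, 0, 0, 0, 0, 0, 0]] (rows listed top to bottom)


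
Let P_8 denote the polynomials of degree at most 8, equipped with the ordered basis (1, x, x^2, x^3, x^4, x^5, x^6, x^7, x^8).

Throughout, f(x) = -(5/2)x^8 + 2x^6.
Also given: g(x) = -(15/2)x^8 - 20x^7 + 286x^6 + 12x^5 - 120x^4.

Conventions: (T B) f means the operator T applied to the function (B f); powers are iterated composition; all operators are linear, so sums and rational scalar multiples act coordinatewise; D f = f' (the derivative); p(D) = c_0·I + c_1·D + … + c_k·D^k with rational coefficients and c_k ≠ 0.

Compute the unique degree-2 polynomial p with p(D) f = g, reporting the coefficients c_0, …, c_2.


D^0 f = -(5/2)x^8 + 2x^6
D^1 f = -20x^7 + 12x^5
D^2 f = -140x^6 + 60x^4
matching coefficients of g against c_0 f + c_1 Df + … from the top degree down determines the c_i
solution: c_0 = 3, c_1 = 1, c_2 = -2

p(D) = 3·I + D − 2·D^2, i.e. c_0 = 3, c_1 = 1, c_2 = -2


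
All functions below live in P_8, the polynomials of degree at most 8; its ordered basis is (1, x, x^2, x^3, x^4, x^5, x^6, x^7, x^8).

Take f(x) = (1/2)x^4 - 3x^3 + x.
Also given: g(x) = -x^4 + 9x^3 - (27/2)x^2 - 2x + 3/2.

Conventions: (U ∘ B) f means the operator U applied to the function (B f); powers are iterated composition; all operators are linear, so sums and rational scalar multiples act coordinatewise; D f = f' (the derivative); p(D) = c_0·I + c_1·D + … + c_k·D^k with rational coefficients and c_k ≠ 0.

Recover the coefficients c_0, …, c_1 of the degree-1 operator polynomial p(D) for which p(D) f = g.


p(D) = -2·I + (3/2)·D, i.e. c_0 = -2, c_1 = 3/2

D^0 f = (1/2)x^4 - 3x^3 + x
D^1 f = 2x^3 - 9x^2 + 1
matching coefficients of g against c_0 f + c_1 Df + … from the top degree down determines the c_i
solution: c_0 = -2, c_1 = 3/2


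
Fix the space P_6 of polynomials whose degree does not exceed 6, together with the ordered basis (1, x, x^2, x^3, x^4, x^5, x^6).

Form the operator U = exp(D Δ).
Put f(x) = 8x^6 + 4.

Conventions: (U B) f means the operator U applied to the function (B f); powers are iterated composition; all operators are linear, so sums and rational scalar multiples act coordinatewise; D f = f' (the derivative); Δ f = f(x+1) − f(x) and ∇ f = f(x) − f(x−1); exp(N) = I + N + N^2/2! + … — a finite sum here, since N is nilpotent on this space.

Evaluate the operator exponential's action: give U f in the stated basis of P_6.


g(x) = 8x^6 + 240x^4 + 480x^3 + 1920x^2 + 3120x + 2692

order-1 term: 240x^4 + 480x^3 + 480x^2 + 240x + 48
order-2 term: 1440x^2 + 2880x + 1680
order-3 term: 960
the series for exp(D Δ) f terminates at order 3
exp(D Δ) f = 8x^6 + 240x^4 + 480x^3 + 1920x^2 + 3120x + 2692
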